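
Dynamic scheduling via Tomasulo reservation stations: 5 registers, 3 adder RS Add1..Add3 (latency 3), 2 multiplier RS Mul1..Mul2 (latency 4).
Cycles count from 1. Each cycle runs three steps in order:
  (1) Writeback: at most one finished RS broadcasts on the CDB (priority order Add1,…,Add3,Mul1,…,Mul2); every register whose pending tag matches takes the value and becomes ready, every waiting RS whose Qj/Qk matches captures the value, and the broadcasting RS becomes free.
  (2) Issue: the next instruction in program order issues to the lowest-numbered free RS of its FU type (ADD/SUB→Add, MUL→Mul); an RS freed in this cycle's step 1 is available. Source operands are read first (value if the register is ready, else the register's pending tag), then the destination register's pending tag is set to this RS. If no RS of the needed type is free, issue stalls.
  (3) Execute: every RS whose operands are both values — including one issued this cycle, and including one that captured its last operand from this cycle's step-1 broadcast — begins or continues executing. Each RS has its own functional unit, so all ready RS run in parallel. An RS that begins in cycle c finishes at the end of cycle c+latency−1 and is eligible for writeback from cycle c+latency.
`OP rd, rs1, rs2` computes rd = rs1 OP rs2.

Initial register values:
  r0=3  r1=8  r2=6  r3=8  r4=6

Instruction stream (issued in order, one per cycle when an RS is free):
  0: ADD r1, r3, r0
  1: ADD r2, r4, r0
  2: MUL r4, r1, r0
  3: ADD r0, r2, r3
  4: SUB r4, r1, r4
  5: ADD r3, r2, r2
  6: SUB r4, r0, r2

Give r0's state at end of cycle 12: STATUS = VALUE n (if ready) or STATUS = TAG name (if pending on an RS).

STATUS = VALUE 17

c1: issue ADD r1<-Add1 | r0:3,r1:Add1,r2:6,r3:8,r4:6
c2: issue ADD r2<-Add2 | r0:3,r1:Add1,r2:Add2,r3:8,r4:6
c3: issue MUL r4<-Mul1 | r0:3,r1:Add1,r2:Add2,r3:8,r4:Mul1
c4: CDB Add1=11; issue ADD r0<-Add1 | r0:Add1,r1:11,r2:Add2,r3:8,r4:Mul1
c5: CDB Add2=9; issue SUB r4<-Add2 | r0:Add1,r1:11,r2:9,r3:8,r4:Add2
c6: issue ADD r3<-Add3 | r0:Add1,r1:11,r2:9,r3:Add3,r4:Add2
c7: stall | r0:Add1,r1:11,r2:9,r3:Add3,r4:Add2
c8: CDB Add1=17; issue SUB r4<-Add1 | r0:17,r1:11,r2:9,r3:Add3,r4:Add1
c9: CDB Add3=18 | r0:17,r1:11,r2:9,r3:18,r4:Add1
c10: CDB Mul1=33 | r0:17,r1:11,r2:9,r3:18,r4:Add1
c11: CDB Add1=8 | r0:17,r1:11,r2:9,r3:18,r4:8
c12: - | r0:17,r1:11,r2:9,r3:18,r4:8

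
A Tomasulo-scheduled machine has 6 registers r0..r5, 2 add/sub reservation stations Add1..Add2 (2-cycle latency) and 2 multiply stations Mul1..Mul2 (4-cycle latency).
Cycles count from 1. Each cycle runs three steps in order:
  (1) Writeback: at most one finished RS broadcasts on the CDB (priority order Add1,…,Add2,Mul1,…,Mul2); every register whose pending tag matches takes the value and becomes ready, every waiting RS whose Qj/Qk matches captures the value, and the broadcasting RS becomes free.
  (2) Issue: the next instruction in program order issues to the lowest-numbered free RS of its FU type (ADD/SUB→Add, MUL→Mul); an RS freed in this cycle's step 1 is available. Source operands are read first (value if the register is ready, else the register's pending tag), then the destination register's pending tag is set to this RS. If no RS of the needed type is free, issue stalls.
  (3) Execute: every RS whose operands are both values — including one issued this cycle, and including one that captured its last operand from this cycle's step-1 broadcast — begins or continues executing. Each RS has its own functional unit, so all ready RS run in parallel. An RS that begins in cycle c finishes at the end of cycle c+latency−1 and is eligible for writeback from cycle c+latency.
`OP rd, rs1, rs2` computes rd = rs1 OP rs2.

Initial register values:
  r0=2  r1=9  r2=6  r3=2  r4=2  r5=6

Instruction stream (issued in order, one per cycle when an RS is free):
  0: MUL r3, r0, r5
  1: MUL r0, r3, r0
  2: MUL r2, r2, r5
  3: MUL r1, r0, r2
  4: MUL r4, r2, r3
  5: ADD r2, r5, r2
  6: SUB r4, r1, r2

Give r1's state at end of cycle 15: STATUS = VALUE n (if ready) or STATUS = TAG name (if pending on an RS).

STATUS = VALUE 864

cycle 1: issue MUL r3<-Mul1 // r0:2,r1:9,r2:6,r3:Mul1,r4:2,r5:6
cycle 2: issue MUL r0<-Mul2 // r0:Mul2,r1:9,r2:6,r3:Mul1,r4:2,r5:6
cycle 3: stall // r0:Mul2,r1:9,r2:6,r3:Mul1,r4:2,r5:6
cycle 4: stall // r0:Mul2,r1:9,r2:6,r3:Mul1,r4:2,r5:6
cycle 5: CDB Mul1=12; issue MUL r2<-Mul1 // r0:Mul2,r1:9,r2:Mul1,r3:12,r4:2,r5:6
cycle 6: stall // r0:Mul2,r1:9,r2:Mul1,r3:12,r4:2,r5:6
cycle 7: stall // r0:Mul2,r1:9,r2:Mul1,r3:12,r4:2,r5:6
cycle 8: stall // r0:Mul2,r1:9,r2:Mul1,r3:12,r4:2,r5:6
cycle 9: CDB Mul1=36; issue MUL r1<-Mul1 // r0:Mul2,r1:Mul1,r2:36,r3:12,r4:2,r5:6
cycle 10: CDB Mul2=24; issue MUL r4<-Mul2 // r0:24,r1:Mul1,r2:36,r3:12,r4:Mul2,r5:6
cycle 11: issue ADD r2<-Add1 // r0:24,r1:Mul1,r2:Add1,r3:12,r4:Mul2,r5:6
cycle 12: issue SUB r4<-Add2 // r0:24,r1:Mul1,r2:Add1,r3:12,r4:Add2,r5:6
cycle 13: CDB Add1=42 // r0:24,r1:Mul1,r2:42,r3:12,r4:Add2,r5:6
cycle 14: CDB Mul1=864 // r0:24,r1:864,r2:42,r3:12,r4:Add2,r5:6
cycle 15: CDB Mul2=432 // r0:24,r1:864,r2:42,r3:12,r4:Add2,r5:6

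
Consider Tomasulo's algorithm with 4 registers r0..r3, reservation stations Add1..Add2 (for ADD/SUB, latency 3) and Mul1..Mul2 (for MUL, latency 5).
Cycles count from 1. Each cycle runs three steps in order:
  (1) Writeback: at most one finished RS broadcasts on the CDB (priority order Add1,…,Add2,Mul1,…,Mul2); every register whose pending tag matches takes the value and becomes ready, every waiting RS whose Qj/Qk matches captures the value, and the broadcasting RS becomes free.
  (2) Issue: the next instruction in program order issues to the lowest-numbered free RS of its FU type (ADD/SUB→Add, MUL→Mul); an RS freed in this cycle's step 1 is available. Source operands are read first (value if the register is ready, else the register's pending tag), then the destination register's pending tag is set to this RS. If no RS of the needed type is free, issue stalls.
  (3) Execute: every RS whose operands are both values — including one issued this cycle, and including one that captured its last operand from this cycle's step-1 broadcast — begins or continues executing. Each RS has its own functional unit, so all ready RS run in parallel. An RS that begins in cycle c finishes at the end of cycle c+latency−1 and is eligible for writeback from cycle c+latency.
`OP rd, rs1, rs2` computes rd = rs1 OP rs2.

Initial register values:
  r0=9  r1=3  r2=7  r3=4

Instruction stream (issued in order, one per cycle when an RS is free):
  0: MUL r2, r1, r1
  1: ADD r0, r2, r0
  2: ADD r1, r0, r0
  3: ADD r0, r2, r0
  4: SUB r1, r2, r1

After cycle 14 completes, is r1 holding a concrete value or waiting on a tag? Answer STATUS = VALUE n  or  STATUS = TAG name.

STATUS = TAG Add1

  c1: issue MUL r2<-Mul1  regs: r0:9,r1:3,r2:Mul1,r3:4
  c2: issue ADD r0<-Add1  regs: r0:Add1,r1:3,r2:Mul1,r3:4
  c3: issue ADD r1<-Add2  regs: r0:Add1,r1:Add2,r2:Mul1,r3:4
  c4: stall  regs: r0:Add1,r1:Add2,r2:Mul1,r3:4
  c5: stall  regs: r0:Add1,r1:Add2,r2:Mul1,r3:4
  c6: CDB Mul1=9; stall  regs: r0:Add1,r1:Add2,r2:9,r3:4
  c7: stall  regs: r0:Add1,r1:Add2,r2:9,r3:4
  c8: stall  regs: r0:Add1,r1:Add2,r2:9,r3:4
  c9: CDB Add1=18; issue ADD r0<-Add1  regs: r0:Add1,r1:Add2,r2:9,r3:4
  c10: stall  regs: r0:Add1,r1:Add2,r2:9,r3:4
  c11: stall  regs: r0:Add1,r1:Add2,r2:9,r3:4
  c12: CDB Add1=27; issue SUB r1<-Add1  regs: r0:27,r1:Add1,r2:9,r3:4
  c13: CDB Add2=36  regs: r0:27,r1:Add1,r2:9,r3:4
  c14: -  regs: r0:27,r1:Add1,r2:9,r3:4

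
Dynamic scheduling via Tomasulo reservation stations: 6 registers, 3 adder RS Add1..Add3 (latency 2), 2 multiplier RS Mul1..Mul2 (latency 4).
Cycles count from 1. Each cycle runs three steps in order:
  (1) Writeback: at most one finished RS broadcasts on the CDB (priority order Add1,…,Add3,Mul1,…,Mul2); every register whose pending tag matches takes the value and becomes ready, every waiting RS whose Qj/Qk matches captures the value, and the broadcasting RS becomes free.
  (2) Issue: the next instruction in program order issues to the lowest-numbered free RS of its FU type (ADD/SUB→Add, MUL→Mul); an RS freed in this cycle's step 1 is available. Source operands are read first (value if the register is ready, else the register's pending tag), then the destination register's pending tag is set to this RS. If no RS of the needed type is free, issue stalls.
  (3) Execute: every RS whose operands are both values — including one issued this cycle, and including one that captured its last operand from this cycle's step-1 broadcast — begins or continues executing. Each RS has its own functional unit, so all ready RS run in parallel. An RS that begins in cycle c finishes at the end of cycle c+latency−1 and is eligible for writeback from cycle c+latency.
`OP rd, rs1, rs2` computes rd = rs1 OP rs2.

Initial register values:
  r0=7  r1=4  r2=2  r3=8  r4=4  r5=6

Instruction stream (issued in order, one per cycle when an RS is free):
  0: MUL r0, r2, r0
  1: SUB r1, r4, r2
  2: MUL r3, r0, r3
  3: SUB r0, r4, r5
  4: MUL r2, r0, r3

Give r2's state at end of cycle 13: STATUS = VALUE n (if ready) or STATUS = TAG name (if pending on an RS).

c1: issue MUL r0<-Mul1 | r0:Mul1,r1:4,r2:2,r3:8,r4:4,r5:6
c2: issue SUB r1<-Add1 | r0:Mul1,r1:Add1,r2:2,r3:8,r4:4,r5:6
c3: issue MUL r3<-Mul2 | r0:Mul1,r1:Add1,r2:2,r3:Mul2,r4:4,r5:6
c4: CDB Add1=2; issue SUB r0<-Add1 | r0:Add1,r1:2,r2:2,r3:Mul2,r4:4,r5:6
c5: CDB Mul1=14; issue MUL r2<-Mul1 | r0:Add1,r1:2,r2:Mul1,r3:Mul2,r4:4,r5:6
c6: CDB Add1=-2 | r0:-2,r1:2,r2:Mul1,r3:Mul2,r4:4,r5:6
c7: - | r0:-2,r1:2,r2:Mul1,r3:Mul2,r4:4,r5:6
c8: - | r0:-2,r1:2,r2:Mul1,r3:Mul2,r4:4,r5:6
c9: CDB Mul2=112 | r0:-2,r1:2,r2:Mul1,r3:112,r4:4,r5:6
c10: - | r0:-2,r1:2,r2:Mul1,r3:112,r4:4,r5:6
c11: - | r0:-2,r1:2,r2:Mul1,r3:112,r4:4,r5:6
c12: - | r0:-2,r1:2,r2:Mul1,r3:112,r4:4,r5:6
c13: CDB Mul1=-224 | r0:-2,r1:2,r2:-224,r3:112,r4:4,r5:6

STATUS = VALUE -224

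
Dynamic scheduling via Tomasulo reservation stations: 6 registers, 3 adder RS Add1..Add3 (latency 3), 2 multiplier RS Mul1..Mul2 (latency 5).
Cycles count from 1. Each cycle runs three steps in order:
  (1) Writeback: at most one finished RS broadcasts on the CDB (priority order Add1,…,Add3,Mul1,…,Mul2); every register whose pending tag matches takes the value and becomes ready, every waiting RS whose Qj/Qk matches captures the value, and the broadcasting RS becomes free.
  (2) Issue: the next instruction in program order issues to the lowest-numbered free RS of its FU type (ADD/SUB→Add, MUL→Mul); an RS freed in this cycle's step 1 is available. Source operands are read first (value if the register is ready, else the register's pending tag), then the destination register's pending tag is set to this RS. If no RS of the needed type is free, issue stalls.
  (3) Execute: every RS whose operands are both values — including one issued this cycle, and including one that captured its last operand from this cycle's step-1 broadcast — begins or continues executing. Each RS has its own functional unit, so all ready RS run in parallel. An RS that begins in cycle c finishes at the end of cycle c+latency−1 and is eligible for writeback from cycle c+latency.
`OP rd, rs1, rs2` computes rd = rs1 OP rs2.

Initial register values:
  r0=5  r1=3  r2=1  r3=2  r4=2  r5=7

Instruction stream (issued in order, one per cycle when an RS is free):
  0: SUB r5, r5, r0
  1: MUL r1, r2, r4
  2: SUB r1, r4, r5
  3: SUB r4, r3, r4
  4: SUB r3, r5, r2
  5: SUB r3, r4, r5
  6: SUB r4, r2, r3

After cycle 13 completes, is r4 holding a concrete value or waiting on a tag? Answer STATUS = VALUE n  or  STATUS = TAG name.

STATUS = VALUE 3

cycle 1: issue SUB r5<-Add1 // r0:5,r1:3,r2:1,r3:2,r4:2,r5:Add1
cycle 2: issue MUL r1<-Mul1 // r0:5,r1:Mul1,r2:1,r3:2,r4:2,r5:Add1
cycle 3: issue SUB r1<-Add2 // r0:5,r1:Add2,r2:1,r3:2,r4:2,r5:Add1
cycle 4: CDB Add1=2; issue SUB r4<-Add1 // r0:5,r1:Add2,r2:1,r3:2,r4:Add1,r5:2
cycle 5: issue SUB r3<-Add3 // r0:5,r1:Add2,r2:1,r3:Add3,r4:Add1,r5:2
cycle 6: stall // r0:5,r1:Add2,r2:1,r3:Add3,r4:Add1,r5:2
cycle 7: CDB Add1=0; issue SUB r3<-Add1 // r0:5,r1:Add2,r2:1,r3:Add1,r4:0,r5:2
cycle 8: CDB Add2=0; issue SUB r4<-Add2 // r0:5,r1:0,r2:1,r3:Add1,r4:Add2,r5:2
cycle 9: CDB Add3=1 // r0:5,r1:0,r2:1,r3:Add1,r4:Add2,r5:2
cycle 10: CDB Add1=-2 // r0:5,r1:0,r2:1,r3:-2,r4:Add2,r5:2
cycle 11: CDB Mul1=2 // r0:5,r1:0,r2:1,r3:-2,r4:Add2,r5:2
cycle 12: - // r0:5,r1:0,r2:1,r3:-2,r4:Add2,r5:2
cycle 13: CDB Add2=3 // r0:5,r1:0,r2:1,r3:-2,r4:3,r5:2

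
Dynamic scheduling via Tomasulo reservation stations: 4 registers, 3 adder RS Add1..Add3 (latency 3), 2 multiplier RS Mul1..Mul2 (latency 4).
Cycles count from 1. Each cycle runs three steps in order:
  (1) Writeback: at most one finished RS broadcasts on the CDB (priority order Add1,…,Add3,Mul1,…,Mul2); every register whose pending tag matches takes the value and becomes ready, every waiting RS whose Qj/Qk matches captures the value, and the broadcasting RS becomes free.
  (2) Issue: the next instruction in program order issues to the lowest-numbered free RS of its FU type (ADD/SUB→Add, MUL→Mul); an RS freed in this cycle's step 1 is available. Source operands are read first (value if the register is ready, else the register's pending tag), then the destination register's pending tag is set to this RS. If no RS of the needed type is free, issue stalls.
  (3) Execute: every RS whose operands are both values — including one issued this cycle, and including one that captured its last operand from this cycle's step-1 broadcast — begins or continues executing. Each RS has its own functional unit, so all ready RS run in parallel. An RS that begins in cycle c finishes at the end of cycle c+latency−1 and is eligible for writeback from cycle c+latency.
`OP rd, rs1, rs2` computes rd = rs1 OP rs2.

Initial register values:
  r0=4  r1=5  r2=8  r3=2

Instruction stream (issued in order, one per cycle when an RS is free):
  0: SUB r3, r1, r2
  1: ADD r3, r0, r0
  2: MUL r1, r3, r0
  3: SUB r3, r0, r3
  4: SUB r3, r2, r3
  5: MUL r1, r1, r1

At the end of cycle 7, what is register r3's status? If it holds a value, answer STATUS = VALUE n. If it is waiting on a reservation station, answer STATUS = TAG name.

STATUS = TAG Add2

c1: issue SUB r3<-Add1 | r0:4,r1:5,r2:8,r3:Add1
c2: issue ADD r3<-Add2 | r0:4,r1:5,r2:8,r3:Add2
c3: issue MUL r1<-Mul1 | r0:4,r1:Mul1,r2:8,r3:Add2
c4: CDB Add1=-3; issue SUB r3<-Add1 | r0:4,r1:Mul1,r2:8,r3:Add1
c5: CDB Add2=8; issue SUB r3<-Add2 | r0:4,r1:Mul1,r2:8,r3:Add2
c6: issue MUL r1<-Mul2 | r0:4,r1:Mul2,r2:8,r3:Add2
c7: - | r0:4,r1:Mul2,r2:8,r3:Add2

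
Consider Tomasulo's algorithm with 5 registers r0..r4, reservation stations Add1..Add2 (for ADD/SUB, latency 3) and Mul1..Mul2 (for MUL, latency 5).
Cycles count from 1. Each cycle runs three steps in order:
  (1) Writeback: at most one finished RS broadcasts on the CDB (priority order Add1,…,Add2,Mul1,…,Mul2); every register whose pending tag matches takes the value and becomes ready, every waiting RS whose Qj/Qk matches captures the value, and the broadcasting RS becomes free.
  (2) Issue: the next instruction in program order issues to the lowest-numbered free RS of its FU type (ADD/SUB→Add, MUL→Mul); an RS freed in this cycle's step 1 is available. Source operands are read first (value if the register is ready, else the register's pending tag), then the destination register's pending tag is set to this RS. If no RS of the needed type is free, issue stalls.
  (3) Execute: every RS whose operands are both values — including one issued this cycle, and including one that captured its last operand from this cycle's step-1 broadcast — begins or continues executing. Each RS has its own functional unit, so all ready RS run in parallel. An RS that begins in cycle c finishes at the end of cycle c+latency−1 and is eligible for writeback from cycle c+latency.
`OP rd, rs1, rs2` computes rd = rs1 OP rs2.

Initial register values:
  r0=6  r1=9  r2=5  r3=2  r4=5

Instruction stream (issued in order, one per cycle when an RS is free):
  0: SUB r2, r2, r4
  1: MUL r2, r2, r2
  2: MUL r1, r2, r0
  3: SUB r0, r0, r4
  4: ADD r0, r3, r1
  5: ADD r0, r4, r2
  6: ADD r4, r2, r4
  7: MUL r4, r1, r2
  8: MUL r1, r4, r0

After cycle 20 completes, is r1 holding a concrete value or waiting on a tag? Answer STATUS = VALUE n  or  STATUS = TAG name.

STATUS = TAG Mul2

  c1: issue SUB r2<-Add1  regs: r0:6,r1:9,r2:Add1,r3:2,r4:5
  c2: issue MUL r2<-Mul1  regs: r0:6,r1:9,r2:Mul1,r3:2,r4:5
  c3: issue MUL r1<-Mul2  regs: r0:6,r1:Mul2,r2:Mul1,r3:2,r4:5
  c4: CDB Add1=0; issue SUB r0<-Add1  regs: r0:Add1,r1:Mul2,r2:Mul1,r3:2,r4:5
  c5: issue ADD r0<-Add2  regs: r0:Add2,r1:Mul2,r2:Mul1,r3:2,r4:5
  c6: stall  regs: r0:Add2,r1:Mul2,r2:Mul1,r3:2,r4:5
  c7: CDB Add1=1; issue ADD r0<-Add1  regs: r0:Add1,r1:Mul2,r2:Mul1,r3:2,r4:5
  c8: stall  regs: r0:Add1,r1:Mul2,r2:Mul1,r3:2,r4:5
  c9: CDB Mul1=0; stall  regs: r0:Add1,r1:Mul2,r2:0,r3:2,r4:5
  c10: stall  regs: r0:Add1,r1:Mul2,r2:0,r3:2,r4:5
  c11: stall  regs: r0:Add1,r1:Mul2,r2:0,r3:2,r4:5
  c12: CDB Add1=5; issue ADD r4<-Add1  regs: r0:5,r1:Mul2,r2:0,r3:2,r4:Add1
  c13: issue MUL r4<-Mul1  regs: r0:5,r1:Mul2,r2:0,r3:2,r4:Mul1
  c14: CDB Mul2=0; issue MUL r1<-Mul2  regs: r0:5,r1:Mul2,r2:0,r3:2,r4:Mul1
  c15: CDB Add1=5  regs: r0:5,r1:Mul2,r2:0,r3:2,r4:Mul1
  c16: -  regs: r0:5,r1:Mul2,r2:0,r3:2,r4:Mul1
  c17: CDB Add2=2  regs: r0:5,r1:Mul2,r2:0,r3:2,r4:Mul1
  c18: -  regs: r0:5,r1:Mul2,r2:0,r3:2,r4:Mul1
  c19: CDB Mul1=0  regs: r0:5,r1:Mul2,r2:0,r3:2,r4:0
  c20: -  regs: r0:5,r1:Mul2,r2:0,r3:2,r4:0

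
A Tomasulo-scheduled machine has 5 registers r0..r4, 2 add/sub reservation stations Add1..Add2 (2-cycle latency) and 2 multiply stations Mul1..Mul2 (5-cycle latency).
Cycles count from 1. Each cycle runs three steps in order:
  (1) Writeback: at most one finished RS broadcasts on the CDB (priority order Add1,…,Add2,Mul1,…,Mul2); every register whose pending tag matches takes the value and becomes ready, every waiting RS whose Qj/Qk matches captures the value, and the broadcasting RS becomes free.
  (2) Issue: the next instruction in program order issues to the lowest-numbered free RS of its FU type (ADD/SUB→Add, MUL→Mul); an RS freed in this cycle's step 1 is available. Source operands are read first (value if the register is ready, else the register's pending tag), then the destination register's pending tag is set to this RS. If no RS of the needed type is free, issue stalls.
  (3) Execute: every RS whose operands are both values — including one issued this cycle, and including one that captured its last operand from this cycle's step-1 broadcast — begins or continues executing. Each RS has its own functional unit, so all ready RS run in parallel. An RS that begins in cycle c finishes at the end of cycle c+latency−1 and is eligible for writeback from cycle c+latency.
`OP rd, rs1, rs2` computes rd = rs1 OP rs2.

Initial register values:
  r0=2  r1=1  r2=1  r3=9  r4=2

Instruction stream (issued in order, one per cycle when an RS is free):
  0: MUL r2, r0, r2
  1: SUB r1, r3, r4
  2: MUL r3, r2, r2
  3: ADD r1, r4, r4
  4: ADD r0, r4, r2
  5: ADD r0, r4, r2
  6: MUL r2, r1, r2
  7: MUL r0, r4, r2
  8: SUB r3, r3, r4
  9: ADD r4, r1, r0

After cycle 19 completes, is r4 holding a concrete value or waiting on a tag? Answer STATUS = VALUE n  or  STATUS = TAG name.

c1: issue MUL r2<-Mul1 | r0:2,r1:1,r2:Mul1,r3:9,r4:2
c2: issue SUB r1<-Add1 | r0:2,r1:Add1,r2:Mul1,r3:9,r4:2
c3: issue MUL r3<-Mul2 | r0:2,r1:Add1,r2:Mul1,r3:Mul2,r4:2
c4: CDB Add1=7; issue ADD r1<-Add1 | r0:2,r1:Add1,r2:Mul1,r3:Mul2,r4:2
c5: issue ADD r0<-Add2 | r0:Add2,r1:Add1,r2:Mul1,r3:Mul2,r4:2
c6: CDB Add1=4; issue ADD r0<-Add1 | r0:Add1,r1:4,r2:Mul1,r3:Mul2,r4:2
c7: CDB Mul1=2; issue MUL r2<-Mul1 | r0:Add1,r1:4,r2:Mul1,r3:Mul2,r4:2
c8: stall | r0:Add1,r1:4,r2:Mul1,r3:Mul2,r4:2
c9: CDB Add1=4; stall | r0:4,r1:4,r2:Mul1,r3:Mul2,r4:2
c10: CDB Add2=4; stall | r0:4,r1:4,r2:Mul1,r3:Mul2,r4:2
c11: stall | r0:4,r1:4,r2:Mul1,r3:Mul2,r4:2
c12: CDB Mul1=8; issue MUL r0<-Mul1 | r0:Mul1,r1:4,r2:8,r3:Mul2,r4:2
c13: CDB Mul2=4; issue SUB r3<-Add1 | r0:Mul1,r1:4,r2:8,r3:Add1,r4:2
c14: issue ADD r4<-Add2 | r0:Mul1,r1:4,r2:8,r3:Add1,r4:Add2
c15: CDB Add1=2 | r0:Mul1,r1:4,r2:8,r3:2,r4:Add2
c16: - | r0:Mul1,r1:4,r2:8,r3:2,r4:Add2
c17: CDB Mul1=16 | r0:16,r1:4,r2:8,r3:2,r4:Add2
c18: - | r0:16,r1:4,r2:8,r3:2,r4:Add2
c19: CDB Add2=20 | r0:16,r1:4,r2:8,r3:2,r4:20

STATUS = VALUE 20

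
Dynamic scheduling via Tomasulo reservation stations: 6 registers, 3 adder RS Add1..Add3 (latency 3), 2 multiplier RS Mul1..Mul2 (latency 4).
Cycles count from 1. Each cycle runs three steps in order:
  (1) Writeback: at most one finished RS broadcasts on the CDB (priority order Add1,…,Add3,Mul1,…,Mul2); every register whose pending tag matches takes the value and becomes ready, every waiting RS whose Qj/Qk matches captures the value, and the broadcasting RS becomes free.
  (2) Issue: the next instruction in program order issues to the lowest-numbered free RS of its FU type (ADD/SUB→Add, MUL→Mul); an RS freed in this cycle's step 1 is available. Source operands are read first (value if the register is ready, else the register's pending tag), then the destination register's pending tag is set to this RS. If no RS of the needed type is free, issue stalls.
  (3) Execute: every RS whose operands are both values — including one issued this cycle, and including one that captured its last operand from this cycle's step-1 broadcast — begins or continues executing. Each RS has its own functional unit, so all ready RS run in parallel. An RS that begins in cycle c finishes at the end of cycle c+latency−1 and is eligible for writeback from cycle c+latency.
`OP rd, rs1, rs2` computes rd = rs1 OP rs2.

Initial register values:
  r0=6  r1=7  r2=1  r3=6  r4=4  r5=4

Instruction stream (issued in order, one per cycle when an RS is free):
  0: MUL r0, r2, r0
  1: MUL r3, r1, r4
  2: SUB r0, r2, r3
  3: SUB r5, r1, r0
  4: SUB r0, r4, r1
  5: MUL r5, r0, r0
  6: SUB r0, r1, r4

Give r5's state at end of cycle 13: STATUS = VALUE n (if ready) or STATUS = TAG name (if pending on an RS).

cycle 1: issue MUL r0<-Mul1 // r0:Mul1,r1:7,r2:1,r3:6,r4:4,r5:4
cycle 2: issue MUL r3<-Mul2 // r0:Mul1,r1:7,r2:1,r3:Mul2,r4:4,r5:4
cycle 3: issue SUB r0<-Add1 // r0:Add1,r1:7,r2:1,r3:Mul2,r4:4,r5:4
cycle 4: issue SUB r5<-Add2 // r0:Add1,r1:7,r2:1,r3:Mul2,r4:4,r5:Add2
cycle 5: CDB Mul1=6; issue SUB r0<-Add3 // r0:Add3,r1:7,r2:1,r3:Mul2,r4:4,r5:Add2
cycle 6: CDB Mul2=28; issue MUL r5<-Mul1 // r0:Add3,r1:7,r2:1,r3:28,r4:4,r5:Mul1
cycle 7: stall // r0:Add3,r1:7,r2:1,r3:28,r4:4,r5:Mul1
cycle 8: CDB Add3=-3; issue SUB r0<-Add3 // r0:Add3,r1:7,r2:1,r3:28,r4:4,r5:Mul1
cycle 9: CDB Add1=-27 // r0:Add3,r1:7,r2:1,r3:28,r4:4,r5:Mul1
cycle 10: - // r0:Add3,r1:7,r2:1,r3:28,r4:4,r5:Mul1
cycle 11: CDB Add3=3 // r0:3,r1:7,r2:1,r3:28,r4:4,r5:Mul1
cycle 12: CDB Add2=34 // r0:3,r1:7,r2:1,r3:28,r4:4,r5:Mul1
cycle 13: CDB Mul1=9 // r0:3,r1:7,r2:1,r3:28,r4:4,r5:9

STATUS = VALUE 9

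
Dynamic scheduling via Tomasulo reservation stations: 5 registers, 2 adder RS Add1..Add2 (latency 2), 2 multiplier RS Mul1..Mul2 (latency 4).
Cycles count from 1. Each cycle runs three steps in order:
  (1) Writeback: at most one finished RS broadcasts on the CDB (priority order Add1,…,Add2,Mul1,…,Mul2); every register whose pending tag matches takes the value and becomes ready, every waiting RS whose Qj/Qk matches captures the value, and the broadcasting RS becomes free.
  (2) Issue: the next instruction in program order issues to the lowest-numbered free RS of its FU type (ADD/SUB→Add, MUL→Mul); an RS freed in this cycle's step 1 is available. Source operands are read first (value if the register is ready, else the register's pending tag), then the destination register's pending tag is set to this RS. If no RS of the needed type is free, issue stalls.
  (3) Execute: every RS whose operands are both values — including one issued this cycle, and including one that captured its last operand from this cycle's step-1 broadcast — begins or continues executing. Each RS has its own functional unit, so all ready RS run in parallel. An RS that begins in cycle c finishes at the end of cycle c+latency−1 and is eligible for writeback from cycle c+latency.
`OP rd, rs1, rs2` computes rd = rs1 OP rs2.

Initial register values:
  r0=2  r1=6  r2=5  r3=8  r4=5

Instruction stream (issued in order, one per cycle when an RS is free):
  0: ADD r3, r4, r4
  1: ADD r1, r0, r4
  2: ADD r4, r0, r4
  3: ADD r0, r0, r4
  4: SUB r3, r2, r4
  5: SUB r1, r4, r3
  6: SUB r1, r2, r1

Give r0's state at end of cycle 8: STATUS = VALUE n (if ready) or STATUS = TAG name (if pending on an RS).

c1: issue ADD r3<-Add1 | r0:2,r1:6,r2:5,r3:Add1,r4:5
c2: issue ADD r1<-Add2 | r0:2,r1:Add2,r2:5,r3:Add1,r4:5
c3: CDB Add1=10; issue ADD r4<-Add1 | r0:2,r1:Add2,r2:5,r3:10,r4:Add1
c4: CDB Add2=7; issue ADD r0<-Add2 | r0:Add2,r1:7,r2:5,r3:10,r4:Add1
c5: CDB Add1=7; issue SUB r3<-Add1 | r0:Add2,r1:7,r2:5,r3:Add1,r4:7
c6: stall | r0:Add2,r1:7,r2:5,r3:Add1,r4:7
c7: CDB Add1=-2; issue SUB r1<-Add1 | r0:Add2,r1:Add1,r2:5,r3:-2,r4:7
c8: CDB Add2=9; issue SUB r1<-Add2 | r0:9,r1:Add2,r2:5,r3:-2,r4:7

STATUS = VALUE 9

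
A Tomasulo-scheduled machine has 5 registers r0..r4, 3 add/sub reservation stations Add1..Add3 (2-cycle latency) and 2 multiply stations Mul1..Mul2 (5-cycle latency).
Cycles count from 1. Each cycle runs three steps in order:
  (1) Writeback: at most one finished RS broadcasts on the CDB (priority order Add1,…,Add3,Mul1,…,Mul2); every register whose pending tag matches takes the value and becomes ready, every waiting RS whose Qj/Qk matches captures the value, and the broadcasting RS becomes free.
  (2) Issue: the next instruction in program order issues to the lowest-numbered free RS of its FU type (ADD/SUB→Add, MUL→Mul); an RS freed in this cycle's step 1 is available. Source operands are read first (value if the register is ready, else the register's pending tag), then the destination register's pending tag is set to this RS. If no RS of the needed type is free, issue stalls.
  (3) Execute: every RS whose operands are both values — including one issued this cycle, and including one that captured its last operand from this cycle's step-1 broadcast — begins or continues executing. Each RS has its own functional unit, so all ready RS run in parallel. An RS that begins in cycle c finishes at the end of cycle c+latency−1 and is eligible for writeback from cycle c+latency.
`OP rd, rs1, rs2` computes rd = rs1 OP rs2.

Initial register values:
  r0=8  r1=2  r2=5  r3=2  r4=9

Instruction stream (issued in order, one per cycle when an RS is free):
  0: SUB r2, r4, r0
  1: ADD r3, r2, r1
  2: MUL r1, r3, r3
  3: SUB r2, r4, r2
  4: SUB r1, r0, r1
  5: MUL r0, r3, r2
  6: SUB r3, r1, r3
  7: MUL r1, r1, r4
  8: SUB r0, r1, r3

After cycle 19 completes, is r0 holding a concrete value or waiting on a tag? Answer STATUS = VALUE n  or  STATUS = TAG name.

cycle 1: issue SUB r2<-Add1 // r0:8,r1:2,r2:Add1,r3:2,r4:9
cycle 2: issue ADD r3<-Add2 // r0:8,r1:2,r2:Add1,r3:Add2,r4:9
cycle 3: CDB Add1=1; issue MUL r1<-Mul1 // r0:8,r1:Mul1,r2:1,r3:Add2,r4:9
cycle 4: issue SUB r2<-Add1 // r0:8,r1:Mul1,r2:Add1,r3:Add2,r4:9
cycle 5: CDB Add2=3; issue SUB r1<-Add2 // r0:8,r1:Add2,r2:Add1,r3:3,r4:9
cycle 6: CDB Add1=8; issue MUL r0<-Mul2 // r0:Mul2,r1:Add2,r2:8,r3:3,r4:9
cycle 7: issue SUB r3<-Add1 // r0:Mul2,r1:Add2,r2:8,r3:Add1,r4:9
cycle 8: stall // r0:Mul2,r1:Add2,r2:8,r3:Add1,r4:9
cycle 9: stall // r0:Mul2,r1:Add2,r2:8,r3:Add1,r4:9
cycle 10: CDB Mul1=9; issue MUL r1<-Mul1 // r0:Mul2,r1:Mul1,r2:8,r3:Add1,r4:9
cycle 11: CDB Mul2=24; issue SUB r0<-Add3 // r0:Add3,r1:Mul1,r2:8,r3:Add1,r4:9
cycle 12: CDB Add2=-1 // r0:Add3,r1:Mul1,r2:8,r3:Add1,r4:9
cycle 13: - // r0:Add3,r1:Mul1,r2:8,r3:Add1,r4:9
cycle 14: CDB Add1=-4 // r0:Add3,r1:Mul1,r2:8,r3:-4,r4:9
cycle 15: - // r0:Add3,r1:Mul1,r2:8,r3:-4,r4:9
cycle 16: - // r0:Add3,r1:Mul1,r2:8,r3:-4,r4:9
cycle 17: CDB Mul1=-9 // r0:Add3,r1:-9,r2:8,r3:-4,r4:9
cycle 18: - // r0:Add3,r1:-9,r2:8,r3:-4,r4:9
cycle 19: CDB Add3=-5 // r0:-5,r1:-9,r2:8,r3:-4,r4:9

STATUS = VALUE -5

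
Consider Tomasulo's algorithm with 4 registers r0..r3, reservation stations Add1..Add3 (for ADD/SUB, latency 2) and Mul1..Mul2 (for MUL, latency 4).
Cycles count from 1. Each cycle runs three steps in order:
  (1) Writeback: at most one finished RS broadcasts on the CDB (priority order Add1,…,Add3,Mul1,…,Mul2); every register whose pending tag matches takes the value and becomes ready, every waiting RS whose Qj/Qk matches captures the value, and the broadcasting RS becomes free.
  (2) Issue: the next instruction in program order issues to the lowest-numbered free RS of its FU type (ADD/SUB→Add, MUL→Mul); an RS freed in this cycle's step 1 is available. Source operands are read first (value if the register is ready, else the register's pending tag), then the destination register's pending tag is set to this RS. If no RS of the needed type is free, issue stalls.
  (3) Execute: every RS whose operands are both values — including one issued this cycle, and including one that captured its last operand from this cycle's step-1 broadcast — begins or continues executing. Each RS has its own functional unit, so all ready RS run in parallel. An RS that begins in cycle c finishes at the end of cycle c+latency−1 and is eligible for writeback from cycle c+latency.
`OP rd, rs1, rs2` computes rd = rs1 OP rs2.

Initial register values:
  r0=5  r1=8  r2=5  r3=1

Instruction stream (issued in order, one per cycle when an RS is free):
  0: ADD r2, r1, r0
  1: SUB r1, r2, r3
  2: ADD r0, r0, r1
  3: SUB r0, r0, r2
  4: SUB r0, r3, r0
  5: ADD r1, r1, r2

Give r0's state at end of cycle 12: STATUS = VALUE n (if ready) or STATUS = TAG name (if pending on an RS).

c1: issue ADD r2<-Add1 | r0:5,r1:8,r2:Add1,r3:1
c2: issue SUB r1<-Add2 | r0:5,r1:Add2,r2:Add1,r3:1
c3: CDB Add1=13; issue ADD r0<-Add1 | r0:Add1,r1:Add2,r2:13,r3:1
c4: issue SUB r0<-Add3 | r0:Add3,r1:Add2,r2:13,r3:1
c5: CDB Add2=12; issue SUB r0<-Add2 | r0:Add2,r1:12,r2:13,r3:1
c6: stall | r0:Add2,r1:12,r2:13,r3:1
c7: CDB Add1=17; issue ADD r1<-Add1 | r0:Add2,r1:Add1,r2:13,r3:1
c8: - | r0:Add2,r1:Add1,r2:13,r3:1
c9: CDB Add1=25 | r0:Add2,r1:25,r2:13,r3:1
c10: CDB Add3=4 | r0:Add2,r1:25,r2:13,r3:1
c11: - | r0:Add2,r1:25,r2:13,r3:1
c12: CDB Add2=-3 | r0:-3,r1:25,r2:13,r3:1

STATUS = VALUE -3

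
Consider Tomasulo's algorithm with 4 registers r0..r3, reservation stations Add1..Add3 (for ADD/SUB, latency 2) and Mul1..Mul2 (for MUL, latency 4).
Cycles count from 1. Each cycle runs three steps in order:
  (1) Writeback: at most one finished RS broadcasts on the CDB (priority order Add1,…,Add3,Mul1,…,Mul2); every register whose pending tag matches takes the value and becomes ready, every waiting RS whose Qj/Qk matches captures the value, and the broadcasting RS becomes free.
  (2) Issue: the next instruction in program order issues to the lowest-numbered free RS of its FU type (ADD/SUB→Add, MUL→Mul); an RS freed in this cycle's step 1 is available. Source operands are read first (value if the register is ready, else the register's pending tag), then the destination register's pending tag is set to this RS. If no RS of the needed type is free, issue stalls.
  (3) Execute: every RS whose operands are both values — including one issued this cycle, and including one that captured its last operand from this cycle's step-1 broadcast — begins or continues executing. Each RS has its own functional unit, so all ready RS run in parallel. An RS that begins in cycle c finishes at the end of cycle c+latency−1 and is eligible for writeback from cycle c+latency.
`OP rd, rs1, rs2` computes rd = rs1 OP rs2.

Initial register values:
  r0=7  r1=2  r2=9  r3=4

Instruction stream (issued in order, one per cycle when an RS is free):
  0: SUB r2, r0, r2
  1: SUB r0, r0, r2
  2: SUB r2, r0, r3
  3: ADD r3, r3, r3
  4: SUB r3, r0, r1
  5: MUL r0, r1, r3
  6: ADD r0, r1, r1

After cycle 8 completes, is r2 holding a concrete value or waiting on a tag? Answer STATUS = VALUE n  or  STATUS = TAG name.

cycle 1: issue SUB r2<-Add1 // r0:7,r1:2,r2:Add1,r3:4
cycle 2: issue SUB r0<-Add2 // r0:Add2,r1:2,r2:Add1,r3:4
cycle 3: CDB Add1=-2; issue SUB r2<-Add1 // r0:Add2,r1:2,r2:Add1,r3:4
cycle 4: issue ADD r3<-Add3 // r0:Add2,r1:2,r2:Add1,r3:Add3
cycle 5: CDB Add2=9; issue SUB r3<-Add2 // r0:9,r1:2,r2:Add1,r3:Add2
cycle 6: CDB Add3=8; issue MUL r0<-Mul1 // r0:Mul1,r1:2,r2:Add1,r3:Add2
cycle 7: CDB Add1=5; issue ADD r0<-Add1 // r0:Add1,r1:2,r2:5,r3:Add2
cycle 8: CDB Add2=7 // r0:Add1,r1:2,r2:5,r3:7

STATUS = VALUE 5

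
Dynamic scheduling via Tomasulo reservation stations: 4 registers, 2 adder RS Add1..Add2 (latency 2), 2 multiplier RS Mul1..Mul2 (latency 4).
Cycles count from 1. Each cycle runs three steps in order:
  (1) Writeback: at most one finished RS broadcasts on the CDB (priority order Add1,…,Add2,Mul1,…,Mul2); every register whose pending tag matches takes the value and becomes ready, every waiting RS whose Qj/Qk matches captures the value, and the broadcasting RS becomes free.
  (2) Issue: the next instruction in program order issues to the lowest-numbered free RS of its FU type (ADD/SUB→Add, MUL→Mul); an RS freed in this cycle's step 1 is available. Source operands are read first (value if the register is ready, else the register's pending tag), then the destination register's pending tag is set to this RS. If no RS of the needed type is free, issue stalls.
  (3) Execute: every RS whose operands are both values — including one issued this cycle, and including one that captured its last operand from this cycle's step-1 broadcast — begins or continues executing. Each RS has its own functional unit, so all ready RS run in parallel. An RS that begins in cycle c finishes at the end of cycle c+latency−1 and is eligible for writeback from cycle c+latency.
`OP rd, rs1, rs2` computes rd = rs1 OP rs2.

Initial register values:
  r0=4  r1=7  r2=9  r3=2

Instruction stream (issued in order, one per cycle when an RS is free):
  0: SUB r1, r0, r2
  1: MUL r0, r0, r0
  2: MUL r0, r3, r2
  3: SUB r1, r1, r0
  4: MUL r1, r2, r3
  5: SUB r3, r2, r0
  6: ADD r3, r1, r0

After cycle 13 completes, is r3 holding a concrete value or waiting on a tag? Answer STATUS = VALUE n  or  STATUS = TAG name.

STATUS = VALUE 36

  c1: issue SUB r1<-Add1  regs: r0:4,r1:Add1,r2:9,r3:2
  c2: issue MUL r0<-Mul1  regs: r0:Mul1,r1:Add1,r2:9,r3:2
  c3: CDB Add1=-5; issue MUL r0<-Mul2  regs: r0:Mul2,r1:-5,r2:9,r3:2
  c4: issue SUB r1<-Add1  regs: r0:Mul2,r1:Add1,r2:9,r3:2
  c5: stall  regs: r0:Mul2,r1:Add1,r2:9,r3:2
  c6: CDB Mul1=16; issue MUL r1<-Mul1  regs: r0:Mul2,r1:Mul1,r2:9,r3:2
  c7: CDB Mul2=18; issue SUB r3<-Add2  regs: r0:18,r1:Mul1,r2:9,r3:Add2
  c8: stall  regs: r0:18,r1:Mul1,r2:9,r3:Add2
  c9: CDB Add1=-23; issue ADD r3<-Add1  regs: r0:18,r1:Mul1,r2:9,r3:Add1
  c10: CDB Add2=-9  regs: r0:18,r1:Mul1,r2:9,r3:Add1
  c11: CDB Mul1=18  regs: r0:18,r1:18,r2:9,r3:Add1
  c12: -  regs: r0:18,r1:18,r2:9,r3:Add1
  c13: CDB Add1=36  regs: r0:18,r1:18,r2:9,r3:36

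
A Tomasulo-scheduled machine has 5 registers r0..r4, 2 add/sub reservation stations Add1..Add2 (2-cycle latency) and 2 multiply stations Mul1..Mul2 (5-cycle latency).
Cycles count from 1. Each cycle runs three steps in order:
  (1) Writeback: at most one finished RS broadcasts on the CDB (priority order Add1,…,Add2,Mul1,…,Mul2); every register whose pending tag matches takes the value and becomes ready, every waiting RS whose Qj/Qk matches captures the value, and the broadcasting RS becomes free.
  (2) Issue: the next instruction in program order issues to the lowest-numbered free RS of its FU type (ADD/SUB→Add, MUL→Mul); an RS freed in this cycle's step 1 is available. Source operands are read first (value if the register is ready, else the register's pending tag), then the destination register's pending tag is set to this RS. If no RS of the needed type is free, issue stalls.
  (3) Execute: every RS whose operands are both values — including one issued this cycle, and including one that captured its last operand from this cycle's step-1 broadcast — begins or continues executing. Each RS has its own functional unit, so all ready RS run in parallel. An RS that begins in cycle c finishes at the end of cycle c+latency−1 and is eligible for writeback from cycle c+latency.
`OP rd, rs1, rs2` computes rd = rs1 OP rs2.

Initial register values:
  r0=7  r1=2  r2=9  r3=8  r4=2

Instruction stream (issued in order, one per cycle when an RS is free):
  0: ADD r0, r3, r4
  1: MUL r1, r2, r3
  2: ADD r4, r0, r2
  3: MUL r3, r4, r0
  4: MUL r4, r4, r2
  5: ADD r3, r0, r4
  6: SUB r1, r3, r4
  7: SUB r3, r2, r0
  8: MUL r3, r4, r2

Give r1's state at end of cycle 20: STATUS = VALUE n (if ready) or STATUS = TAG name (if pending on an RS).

c1: issue ADD r0<-Add1 | r0:Add1,r1:2,r2:9,r3:8,r4:2
c2: issue MUL r1<-Mul1 | r0:Add1,r1:Mul1,r2:9,r3:8,r4:2
c3: CDB Add1=10; issue ADD r4<-Add1 | r0:10,r1:Mul1,r2:9,r3:8,r4:Add1
c4: issue MUL r3<-Mul2 | r0:10,r1:Mul1,r2:9,r3:Mul2,r4:Add1
c5: CDB Add1=19; stall | r0:10,r1:Mul1,r2:9,r3:Mul2,r4:19
c6: stall | r0:10,r1:Mul1,r2:9,r3:Mul2,r4:19
c7: CDB Mul1=72; issue MUL r4<-Mul1 | r0:10,r1:72,r2:9,r3:Mul2,r4:Mul1
c8: issue ADD r3<-Add1 | r0:10,r1:72,r2:9,r3:Add1,r4:Mul1
c9: issue SUB r1<-Add2 | r0:10,r1:Add2,r2:9,r3:Add1,r4:Mul1
c10: CDB Mul2=190; stall | r0:10,r1:Add2,r2:9,r3:Add1,r4:Mul1
c11: stall | r0:10,r1:Add2,r2:9,r3:Add1,r4:Mul1
c12: CDB Mul1=171; stall | r0:10,r1:Add2,r2:9,r3:Add1,r4:171
c13: stall | r0:10,r1:Add2,r2:9,r3:Add1,r4:171
c14: CDB Add1=181; issue SUB r3<-Add1 | r0:10,r1:Add2,r2:9,r3:Add1,r4:171
c15: issue MUL r3<-Mul1 | r0:10,r1:Add2,r2:9,r3:Mul1,r4:171
c16: CDB Add1=-1 | r0:10,r1:Add2,r2:9,r3:Mul1,r4:171
c17: CDB Add2=10 | r0:10,r1:10,r2:9,r3:Mul1,r4:171
c18: - | r0:10,r1:10,r2:9,r3:Mul1,r4:171
c19: - | r0:10,r1:10,r2:9,r3:Mul1,r4:171
c20: CDB Mul1=1539 | r0:10,r1:10,r2:9,r3:1539,r4:171

STATUS = VALUE 10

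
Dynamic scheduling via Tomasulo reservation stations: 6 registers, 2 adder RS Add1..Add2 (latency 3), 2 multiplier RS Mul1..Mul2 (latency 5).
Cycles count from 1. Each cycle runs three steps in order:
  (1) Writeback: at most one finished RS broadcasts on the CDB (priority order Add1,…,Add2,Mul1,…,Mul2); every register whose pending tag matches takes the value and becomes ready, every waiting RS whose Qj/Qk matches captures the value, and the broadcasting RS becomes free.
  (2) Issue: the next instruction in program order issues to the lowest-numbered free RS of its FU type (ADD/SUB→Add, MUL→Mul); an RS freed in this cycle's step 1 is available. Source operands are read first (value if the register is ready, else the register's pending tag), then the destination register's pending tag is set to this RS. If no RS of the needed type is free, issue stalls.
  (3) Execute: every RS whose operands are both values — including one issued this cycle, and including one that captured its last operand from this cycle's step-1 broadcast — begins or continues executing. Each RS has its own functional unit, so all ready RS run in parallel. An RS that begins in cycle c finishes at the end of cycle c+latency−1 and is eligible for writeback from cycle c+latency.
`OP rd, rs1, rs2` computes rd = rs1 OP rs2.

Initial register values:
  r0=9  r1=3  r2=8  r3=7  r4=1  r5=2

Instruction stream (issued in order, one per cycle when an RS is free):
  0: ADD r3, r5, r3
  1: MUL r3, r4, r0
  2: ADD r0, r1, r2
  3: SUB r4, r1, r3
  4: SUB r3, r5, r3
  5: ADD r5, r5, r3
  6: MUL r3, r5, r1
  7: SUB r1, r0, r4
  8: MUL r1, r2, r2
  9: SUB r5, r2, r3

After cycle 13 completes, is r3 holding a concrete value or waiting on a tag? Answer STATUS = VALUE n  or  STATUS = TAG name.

cycle 1: issue ADD r3<-Add1 // r0:9,r1:3,r2:8,r3:Add1,r4:1,r5:2
cycle 2: issue MUL r3<-Mul1 // r0:9,r1:3,r2:8,r3:Mul1,r4:1,r5:2
cycle 3: issue ADD r0<-Add2 // r0:Add2,r1:3,r2:8,r3:Mul1,r4:1,r5:2
cycle 4: CDB Add1=9; issue SUB r4<-Add1 // r0:Add2,r1:3,r2:8,r3:Mul1,r4:Add1,r5:2
cycle 5: stall // r0:Add2,r1:3,r2:8,r3:Mul1,r4:Add1,r5:2
cycle 6: CDB Add2=11; issue SUB r3<-Add2 // r0:11,r1:3,r2:8,r3:Add2,r4:Add1,r5:2
cycle 7: CDB Mul1=9; stall // r0:11,r1:3,r2:8,r3:Add2,r4:Add1,r5:2
cycle 8: stall // r0:11,r1:3,r2:8,r3:Add2,r4:Add1,r5:2
cycle 9: stall // r0:11,r1:3,r2:8,r3:Add2,r4:Add1,r5:2
cycle 10: CDB Add1=-6; issue ADD r5<-Add1 // r0:11,r1:3,r2:8,r3:Add2,r4:-6,r5:Add1
cycle 11: CDB Add2=-7; issue MUL r3<-Mul1 // r0:11,r1:3,r2:8,r3:Mul1,r4:-6,r5:Add1
cycle 12: issue SUB r1<-Add2 // r0:11,r1:Add2,r2:8,r3:Mul1,r4:-6,r5:Add1
cycle 13: issue MUL r1<-Mul2 // r0:11,r1:Mul2,r2:8,r3:Mul1,r4:-6,r5:Add1

STATUS = TAG Mul1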